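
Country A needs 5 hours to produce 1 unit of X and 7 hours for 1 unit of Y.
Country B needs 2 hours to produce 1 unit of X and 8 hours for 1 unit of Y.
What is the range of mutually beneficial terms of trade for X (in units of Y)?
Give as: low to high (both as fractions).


Opportunity cost of X for Country A = hours_X / hours_Y = 5/7 = 5/7 units of Y
Opportunity cost of X for Country B = hours_X / hours_Y = 2/8 = 1/4 units of Y
Terms of trade must be between the two opportunity costs.
Range: 1/4 to 5/7

1/4 to 5/7


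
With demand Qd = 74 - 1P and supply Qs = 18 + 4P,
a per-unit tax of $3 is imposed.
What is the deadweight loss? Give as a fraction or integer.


Pre-tax equilibrium quantity: Q* = 314/5
Post-tax equilibrium quantity: Q_tax = 302/5
Reduction in quantity: Q* - Q_tax = 12/5
DWL = (1/2) * tax * (Q* - Q_tax)
DWL = (1/2) * 3 * 12/5 = 18/5

18/5


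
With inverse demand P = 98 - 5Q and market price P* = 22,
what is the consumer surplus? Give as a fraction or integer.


Maximum willingness to pay (at Q=0): P_max = 98
Quantity demanded at P* = 22:
Q* = (98 - 22)/5 = 76/5
CS = (1/2) * Q* * (P_max - P*)
CS = (1/2) * 76/5 * (98 - 22)
CS = (1/2) * 76/5 * 76 = 2888/5

2888/5


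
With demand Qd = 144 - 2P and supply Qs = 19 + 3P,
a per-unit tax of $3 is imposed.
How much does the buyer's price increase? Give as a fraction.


With a per-unit tax, the buyer's price increase depends on relative slopes.
Supply slope: d = 3, Demand slope: b = 2
Buyer's price increase = d * tax / (b + d)
= 3 * 3 / (2 + 3)
= 9 / 5 = 9/5

9/5


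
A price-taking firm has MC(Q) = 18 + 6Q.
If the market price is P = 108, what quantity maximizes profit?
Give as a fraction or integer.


In perfect competition, profit is maximized where P = MC.
108 = 18 + 6Q
90 = 6Q
Q* = 90/6 = 15

15


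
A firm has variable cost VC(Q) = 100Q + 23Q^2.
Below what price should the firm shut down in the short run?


AVC(Q) = VC(Q)/Q = 100 + 23Q
AVC is increasing in Q, so minimum AVC is at Q -> 0+.
Min AVC = 100
The firm should shut down if P < 100.

100


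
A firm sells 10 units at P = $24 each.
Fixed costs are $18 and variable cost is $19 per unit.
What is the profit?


Total Revenue = P * Q = 24 * 10 = $240
Total Cost = FC + VC*Q = 18 + 19*10 = $208
Profit = TR - TC = 240 - 208 = $32

$32


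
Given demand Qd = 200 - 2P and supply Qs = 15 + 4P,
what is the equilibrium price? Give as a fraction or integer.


At equilibrium, Qd = Qs.
200 - 2P = 15 + 4P
200 - 15 = 2P + 4P
185 = 6P
P* = 185/6 = 185/6

185/6


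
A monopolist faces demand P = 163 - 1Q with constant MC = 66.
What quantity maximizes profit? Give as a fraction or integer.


TR = P*Q = (163 - 1Q)Q = 163Q - 1Q^2
MR = dTR/dQ = 163 - 2Q
Set MR = MC:
163 - 2Q = 66
97 = 2Q
Q* = 97/2 = 97/2

97/2


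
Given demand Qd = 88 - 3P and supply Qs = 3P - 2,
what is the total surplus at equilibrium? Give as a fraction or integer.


Find equilibrium: 88 - 3P = 3P - 2
88 + 2 = 6P
P* = 90/6 = 15
Q* = 3*15 - 2 = 43
Inverse demand: P = 88/3 - Q/3, so P_max = 88/3
Inverse supply: P = 2/3 + Q/3, so P_min = 2/3
CS = (1/2) * 43 * (88/3 - 15) = 1849/6
PS = (1/2) * 43 * (15 - 2/3) = 1849/6
TS = CS + PS = 1849/6 + 1849/6 = 1849/3

1849/3


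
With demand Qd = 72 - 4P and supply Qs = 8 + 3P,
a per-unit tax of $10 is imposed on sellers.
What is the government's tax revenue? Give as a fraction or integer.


With tax on sellers, new supply: Qs' = 8 + 3(P - 10)
= 3P - 22
New equilibrium quantity:
Q_new = 128/7
Tax revenue = tax * Q_new = 10 * 128/7 = 1280/7

1280/7


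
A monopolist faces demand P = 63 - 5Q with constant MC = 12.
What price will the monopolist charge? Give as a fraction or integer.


MR = 63 - 10Q
Set MR = MC: 63 - 10Q = 12
Q* = 51/10
Substitute into demand:
P* = 63 - 5*51/10 = 75/2

75/2


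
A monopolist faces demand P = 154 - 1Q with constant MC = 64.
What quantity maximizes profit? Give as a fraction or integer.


TR = P*Q = (154 - 1Q)Q = 154Q - 1Q^2
MR = dTR/dQ = 154 - 2Q
Set MR = MC:
154 - 2Q = 64
90 = 2Q
Q* = 90/2 = 45

45


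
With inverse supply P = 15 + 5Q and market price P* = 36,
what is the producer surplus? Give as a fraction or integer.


Minimum supply price (at Q=0): P_min = 15
Quantity supplied at P* = 36:
Q* = (36 - 15)/5 = 21/5
PS = (1/2) * Q* * (P* - P_min)
PS = (1/2) * 21/5 * (36 - 15)
PS = (1/2) * 21/5 * 21 = 441/10

441/10


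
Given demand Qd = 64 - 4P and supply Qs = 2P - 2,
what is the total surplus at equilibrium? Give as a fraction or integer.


Find equilibrium: 64 - 4P = 2P - 2
64 + 2 = 6P
P* = 66/6 = 11
Q* = 2*11 - 2 = 20
Inverse demand: P = 16 - Q/4, so P_max = 16
Inverse supply: P = 1 + Q/2, so P_min = 1
CS = (1/2) * 20 * (16 - 11) = 50
PS = (1/2) * 20 * (11 - 1) = 100
TS = CS + PS = 50 + 100 = 150

150


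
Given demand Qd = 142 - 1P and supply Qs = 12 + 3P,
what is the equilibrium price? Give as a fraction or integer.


At equilibrium, Qd = Qs.
142 - 1P = 12 + 3P
142 - 12 = 1P + 3P
130 = 4P
P* = 130/4 = 65/2

65/2


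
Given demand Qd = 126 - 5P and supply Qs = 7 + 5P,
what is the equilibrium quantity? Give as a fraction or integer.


First find equilibrium price:
126 - 5P = 7 + 5P
P* = 119/10 = 119/10
Then substitute into demand:
Q* = 126 - 5 * 119/10 = 133/2

133/2


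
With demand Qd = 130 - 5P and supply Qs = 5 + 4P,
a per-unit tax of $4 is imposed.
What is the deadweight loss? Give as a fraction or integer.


Pre-tax equilibrium quantity: Q* = 545/9
Post-tax equilibrium quantity: Q_tax = 155/3
Reduction in quantity: Q* - Q_tax = 80/9
DWL = (1/2) * tax * (Q* - Q_tax)
DWL = (1/2) * 4 * 80/9 = 160/9

160/9


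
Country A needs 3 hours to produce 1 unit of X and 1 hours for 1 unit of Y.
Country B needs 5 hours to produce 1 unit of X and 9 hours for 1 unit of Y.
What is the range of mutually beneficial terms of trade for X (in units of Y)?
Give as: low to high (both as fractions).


Opportunity cost of X for Country A = hours_X / hours_Y = 3/1 = 3 units of Y
Opportunity cost of X for Country B = hours_X / hours_Y = 5/9 = 5/9 units of Y
Terms of trade must be between the two opportunity costs.
Range: 5/9 to 3

5/9 to 3


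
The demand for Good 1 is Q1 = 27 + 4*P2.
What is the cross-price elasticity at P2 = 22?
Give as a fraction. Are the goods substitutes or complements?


dQ1/dP2 = 4
At P2 = 22: Q1 = 27 + 4*22 = 115
Exy = (dQ1/dP2)(P2/Q1) = 4 * 22 / 115 = 88/115
Since Exy > 0, the goods are substitutes.

88/115 (substitutes)


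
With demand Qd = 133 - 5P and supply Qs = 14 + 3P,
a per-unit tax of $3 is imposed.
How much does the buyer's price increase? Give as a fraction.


With a per-unit tax, the buyer's price increase depends on relative slopes.
Supply slope: d = 3, Demand slope: b = 5
Buyer's price increase = d * tax / (b + d)
= 3 * 3 / (5 + 3)
= 9 / 8 = 9/8

9/8


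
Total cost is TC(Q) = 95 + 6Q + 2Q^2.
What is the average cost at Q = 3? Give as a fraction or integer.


TC(3) = 95 + 6*3 + 2*3^2
TC(3) = 95 + 18 + 18 = 131
AC = TC/Q = 131/3 = 131/3

131/3


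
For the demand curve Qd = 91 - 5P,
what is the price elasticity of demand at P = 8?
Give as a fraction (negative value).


dQ/dP = -5
At P = 8: Q = 91 - 5*8 = 51
E = (dQ/dP)(P/Q) = (-5)(8/51) = -40/51

-40/51


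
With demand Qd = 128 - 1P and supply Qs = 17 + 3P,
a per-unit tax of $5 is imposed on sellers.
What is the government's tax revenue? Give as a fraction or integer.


With tax on sellers, new supply: Qs' = 17 + 3(P - 5)
= 2 + 3P
New equilibrium quantity:
Q_new = 193/2
Tax revenue = tax * Q_new = 5 * 193/2 = 965/2

965/2


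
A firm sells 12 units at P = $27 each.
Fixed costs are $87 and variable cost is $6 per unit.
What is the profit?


Total Revenue = P * Q = 27 * 12 = $324
Total Cost = FC + VC*Q = 87 + 6*12 = $159
Profit = TR - TC = 324 - 159 = $165

$165


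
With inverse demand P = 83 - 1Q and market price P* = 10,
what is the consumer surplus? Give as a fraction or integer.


Maximum willingness to pay (at Q=0): P_max = 83
Quantity demanded at P* = 10:
Q* = (83 - 10)/1 = 73
CS = (1/2) * Q* * (P_max - P*)
CS = (1/2) * 73 * (83 - 10)
CS = (1/2) * 73 * 73 = 5329/2

5329/2


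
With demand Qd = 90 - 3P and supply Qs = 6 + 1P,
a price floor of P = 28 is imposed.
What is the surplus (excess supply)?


At P = 28:
Qd = 90 - 3*28 = 6
Qs = 6 + 1*28 = 34
Surplus = Qs - Qd = 34 - 6 = 28

28


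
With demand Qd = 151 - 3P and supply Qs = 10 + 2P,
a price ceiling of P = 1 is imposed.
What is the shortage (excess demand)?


At P = 1:
Qd = 151 - 3*1 = 148
Qs = 10 + 2*1 = 12
Shortage = Qd - Qs = 148 - 12 = 136

136


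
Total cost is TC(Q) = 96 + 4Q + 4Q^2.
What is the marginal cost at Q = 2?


MC = dTC/dQ = 4 + 2*4*Q
At Q = 2:
MC = 4 + 8*2
MC = 4 + 16 = 20

20


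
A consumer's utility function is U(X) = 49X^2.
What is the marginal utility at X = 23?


MU = dU/dX = 49*2*X^(2-1)
MU = 98*X^1
At X = 23:
MU = 98 * 23^1
MU = 98 * 23 = 2254

2254


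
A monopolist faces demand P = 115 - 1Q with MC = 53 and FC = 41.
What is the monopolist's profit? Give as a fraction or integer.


MR = MC: 115 - 2Q = 53
Q* = 31
P* = 115 - 1*31 = 84
Profit = (P* - MC)*Q* - FC
= (84 - 53)*31 - 41
= 31*31 - 41
= 961 - 41 = 920

920


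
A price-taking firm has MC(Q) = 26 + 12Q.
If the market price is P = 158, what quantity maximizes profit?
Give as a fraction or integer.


In perfect competition, profit is maximized where P = MC.
158 = 26 + 12Q
132 = 12Q
Q* = 132/12 = 11

11


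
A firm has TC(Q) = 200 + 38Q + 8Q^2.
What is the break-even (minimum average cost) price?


AC(Q) = 200/Q + 38 + 8Q
To minimize: dAC/dQ = -200/Q^2 + 8 = 0
Q^2 = 200/8 = 25
Q* = 5
Min AC = 200/5 + 38 + 8*5
Min AC = 40 + 38 + 40 = 118

118


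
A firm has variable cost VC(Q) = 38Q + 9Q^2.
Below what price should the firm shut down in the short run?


AVC(Q) = VC(Q)/Q = 38 + 9Q
AVC is increasing in Q, so minimum AVC is at Q -> 0+.
Min AVC = 38
The firm should shut down if P < 38.

38


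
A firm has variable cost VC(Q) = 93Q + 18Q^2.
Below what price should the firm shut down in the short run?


AVC(Q) = VC(Q)/Q = 93 + 18Q
AVC is increasing in Q, so minimum AVC is at Q -> 0+.
Min AVC = 93
The firm should shut down if P < 93.

93


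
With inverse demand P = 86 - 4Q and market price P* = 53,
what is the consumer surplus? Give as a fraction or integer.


Maximum willingness to pay (at Q=0): P_max = 86
Quantity demanded at P* = 53:
Q* = (86 - 53)/4 = 33/4
CS = (1/2) * Q* * (P_max - P*)
CS = (1/2) * 33/4 * (86 - 53)
CS = (1/2) * 33/4 * 33 = 1089/8

1089/8


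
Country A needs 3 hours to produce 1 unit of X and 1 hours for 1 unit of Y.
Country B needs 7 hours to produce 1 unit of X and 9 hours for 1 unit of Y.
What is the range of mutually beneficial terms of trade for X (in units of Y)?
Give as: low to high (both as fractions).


Opportunity cost of X for Country A = hours_X / hours_Y = 3/1 = 3 units of Y
Opportunity cost of X for Country B = hours_X / hours_Y = 7/9 = 7/9 units of Y
Terms of trade must be between the two opportunity costs.
Range: 7/9 to 3

7/9 to 3


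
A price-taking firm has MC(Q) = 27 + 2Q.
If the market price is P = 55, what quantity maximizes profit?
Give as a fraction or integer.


In perfect competition, profit is maximized where P = MC.
55 = 27 + 2Q
28 = 2Q
Q* = 28/2 = 14

14


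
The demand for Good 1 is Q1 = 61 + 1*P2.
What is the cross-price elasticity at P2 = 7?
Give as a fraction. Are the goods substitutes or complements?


dQ1/dP2 = 1
At P2 = 7: Q1 = 61 + 1*7 = 68
Exy = (dQ1/dP2)(P2/Q1) = 1 * 7 / 68 = 7/68
Since Exy > 0, the goods are substitutes.

7/68 (substitutes)


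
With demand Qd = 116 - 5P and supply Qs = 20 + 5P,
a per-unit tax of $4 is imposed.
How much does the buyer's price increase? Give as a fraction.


With a per-unit tax, the buyer's price increase depends on relative slopes.
Supply slope: d = 5, Demand slope: b = 5
Buyer's price increase = d * tax / (b + d)
= 5 * 4 / (5 + 5)
= 20 / 10 = 2

2


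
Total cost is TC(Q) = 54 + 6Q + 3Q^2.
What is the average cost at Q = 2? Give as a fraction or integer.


TC(2) = 54 + 6*2 + 3*2^2
TC(2) = 54 + 12 + 12 = 78
AC = TC/Q = 78/2 = 39

39


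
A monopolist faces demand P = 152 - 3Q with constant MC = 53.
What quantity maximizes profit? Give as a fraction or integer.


TR = P*Q = (152 - 3Q)Q = 152Q - 3Q^2
MR = dTR/dQ = 152 - 6Q
Set MR = MC:
152 - 6Q = 53
99 = 6Q
Q* = 99/6 = 33/2

33/2


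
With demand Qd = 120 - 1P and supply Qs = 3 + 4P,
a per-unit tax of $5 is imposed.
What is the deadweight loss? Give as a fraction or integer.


Pre-tax equilibrium quantity: Q* = 483/5
Post-tax equilibrium quantity: Q_tax = 463/5
Reduction in quantity: Q* - Q_tax = 4
DWL = (1/2) * tax * (Q* - Q_tax)
DWL = (1/2) * 5 * 4 = 10

10


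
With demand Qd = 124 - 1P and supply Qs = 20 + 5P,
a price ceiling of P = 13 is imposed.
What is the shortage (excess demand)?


At P = 13:
Qd = 124 - 1*13 = 111
Qs = 20 + 5*13 = 85
Shortage = Qd - Qs = 111 - 85 = 26

26


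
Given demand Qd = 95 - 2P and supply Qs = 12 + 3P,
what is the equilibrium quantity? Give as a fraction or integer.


First find equilibrium price:
95 - 2P = 12 + 3P
P* = 83/5 = 83/5
Then substitute into demand:
Q* = 95 - 2 * 83/5 = 309/5

309/5


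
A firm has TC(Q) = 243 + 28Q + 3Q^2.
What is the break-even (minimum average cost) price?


AC(Q) = 243/Q + 28 + 3Q
To minimize: dAC/dQ = -243/Q^2 + 3 = 0
Q^2 = 243/3 = 81
Q* = 9
Min AC = 243/9 + 28 + 3*9
Min AC = 27 + 28 + 27 = 82

82


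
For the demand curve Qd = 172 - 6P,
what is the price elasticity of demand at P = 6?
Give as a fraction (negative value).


dQ/dP = -6
At P = 6: Q = 172 - 6*6 = 136
E = (dQ/dP)(P/Q) = (-6)(6/136) = -9/34

-9/34


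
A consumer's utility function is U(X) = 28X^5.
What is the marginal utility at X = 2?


MU = dU/dX = 28*5*X^(5-1)
MU = 140*X^4
At X = 2:
MU = 140 * 2^4
MU = 140 * 16 = 2240

2240


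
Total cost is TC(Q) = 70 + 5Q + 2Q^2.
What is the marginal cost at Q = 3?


MC = dTC/dQ = 5 + 2*2*Q
At Q = 3:
MC = 5 + 4*3
MC = 5 + 12 = 17

17


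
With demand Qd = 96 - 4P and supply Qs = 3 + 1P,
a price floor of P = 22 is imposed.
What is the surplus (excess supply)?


At P = 22:
Qd = 96 - 4*22 = 8
Qs = 3 + 1*22 = 25
Surplus = Qs - Qd = 25 - 8 = 17

17


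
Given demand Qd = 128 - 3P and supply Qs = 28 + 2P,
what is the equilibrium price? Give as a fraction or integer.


At equilibrium, Qd = Qs.
128 - 3P = 28 + 2P
128 - 28 = 3P + 2P
100 = 5P
P* = 100/5 = 20

20


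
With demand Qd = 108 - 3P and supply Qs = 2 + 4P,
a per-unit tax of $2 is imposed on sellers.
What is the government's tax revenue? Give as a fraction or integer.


With tax on sellers, new supply: Qs' = 2 + 4(P - 2)
= 4P - 6
New equilibrium quantity:
Q_new = 414/7
Tax revenue = tax * Q_new = 2 * 414/7 = 828/7

828/7


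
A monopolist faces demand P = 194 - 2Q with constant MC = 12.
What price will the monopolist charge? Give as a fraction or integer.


MR = 194 - 4Q
Set MR = MC: 194 - 4Q = 12
Q* = 91/2
Substitute into demand:
P* = 194 - 2*91/2 = 103

103


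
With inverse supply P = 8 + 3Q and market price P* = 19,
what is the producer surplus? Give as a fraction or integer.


Minimum supply price (at Q=0): P_min = 8
Quantity supplied at P* = 19:
Q* = (19 - 8)/3 = 11/3
PS = (1/2) * Q* * (P* - P_min)
PS = (1/2) * 11/3 * (19 - 8)
PS = (1/2) * 11/3 * 11 = 121/6

121/6


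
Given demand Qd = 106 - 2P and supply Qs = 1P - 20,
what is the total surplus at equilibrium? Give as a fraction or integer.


Find equilibrium: 106 - 2P = 1P - 20
106 + 20 = 3P
P* = 126/3 = 42
Q* = 1*42 - 20 = 22
Inverse demand: P = 53 - Q/2, so P_max = 53
Inverse supply: P = 20 + Q/1, so P_min = 20
CS = (1/2) * 22 * (53 - 42) = 121
PS = (1/2) * 22 * (42 - 20) = 242
TS = CS + PS = 121 + 242 = 363

363


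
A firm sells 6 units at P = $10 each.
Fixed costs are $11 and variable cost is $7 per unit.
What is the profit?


Total Revenue = P * Q = 10 * 6 = $60
Total Cost = FC + VC*Q = 11 + 7*6 = $53
Profit = TR - TC = 60 - 53 = $7

$7


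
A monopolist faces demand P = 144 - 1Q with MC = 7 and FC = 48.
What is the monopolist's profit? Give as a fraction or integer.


MR = MC: 144 - 2Q = 7
Q* = 137/2
P* = 144 - 1*137/2 = 151/2
Profit = (P* - MC)*Q* - FC
= (151/2 - 7)*137/2 - 48
= 137/2*137/2 - 48
= 18769/4 - 48 = 18577/4

18577/4


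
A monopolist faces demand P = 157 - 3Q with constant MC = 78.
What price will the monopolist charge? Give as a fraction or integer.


MR = 157 - 6Q
Set MR = MC: 157 - 6Q = 78
Q* = 79/6
Substitute into demand:
P* = 157 - 3*79/6 = 235/2

235/2


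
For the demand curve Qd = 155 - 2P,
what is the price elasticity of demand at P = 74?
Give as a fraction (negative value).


dQ/dP = -2
At P = 74: Q = 155 - 2*74 = 7
E = (dQ/dP)(P/Q) = (-2)(74/7) = -148/7

-148/7


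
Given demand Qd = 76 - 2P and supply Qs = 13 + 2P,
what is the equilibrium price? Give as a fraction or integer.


At equilibrium, Qd = Qs.
76 - 2P = 13 + 2P
76 - 13 = 2P + 2P
63 = 4P
P* = 63/4 = 63/4

63/4


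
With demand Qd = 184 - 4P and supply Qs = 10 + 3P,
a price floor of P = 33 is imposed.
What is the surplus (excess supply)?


At P = 33:
Qd = 184 - 4*33 = 52
Qs = 10 + 3*33 = 109
Surplus = Qs - Qd = 109 - 52 = 57

57


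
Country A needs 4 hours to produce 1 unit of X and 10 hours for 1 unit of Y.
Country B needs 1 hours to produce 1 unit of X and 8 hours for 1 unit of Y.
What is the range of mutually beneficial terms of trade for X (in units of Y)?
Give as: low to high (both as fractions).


Opportunity cost of X for Country A = hours_X / hours_Y = 4/10 = 2/5 units of Y
Opportunity cost of X for Country B = hours_X / hours_Y = 1/8 = 1/8 units of Y
Terms of trade must be between the two opportunity costs.
Range: 1/8 to 2/5

1/8 to 2/5


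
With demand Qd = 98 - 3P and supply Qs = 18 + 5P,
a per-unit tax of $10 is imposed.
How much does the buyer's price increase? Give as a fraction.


With a per-unit tax, the buyer's price increase depends on relative slopes.
Supply slope: d = 5, Demand slope: b = 3
Buyer's price increase = d * tax / (b + d)
= 5 * 10 / (3 + 5)
= 50 / 8 = 25/4

25/4


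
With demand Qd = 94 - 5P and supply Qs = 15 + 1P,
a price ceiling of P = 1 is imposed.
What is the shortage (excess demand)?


At P = 1:
Qd = 94 - 5*1 = 89
Qs = 15 + 1*1 = 16
Shortage = Qd - Qs = 89 - 16 = 73

73


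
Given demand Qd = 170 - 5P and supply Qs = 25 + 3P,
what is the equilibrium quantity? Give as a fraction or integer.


First find equilibrium price:
170 - 5P = 25 + 3P
P* = 145/8 = 145/8
Then substitute into demand:
Q* = 170 - 5 * 145/8 = 635/8

635/8


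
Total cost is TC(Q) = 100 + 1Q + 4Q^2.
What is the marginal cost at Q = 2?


MC = dTC/dQ = 1 + 2*4*Q
At Q = 2:
MC = 1 + 8*2
MC = 1 + 16 = 17

17


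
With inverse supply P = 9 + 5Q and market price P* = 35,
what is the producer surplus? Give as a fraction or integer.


Minimum supply price (at Q=0): P_min = 9
Quantity supplied at P* = 35:
Q* = (35 - 9)/5 = 26/5
PS = (1/2) * Q* * (P* - P_min)
PS = (1/2) * 26/5 * (35 - 9)
PS = (1/2) * 26/5 * 26 = 338/5

338/5


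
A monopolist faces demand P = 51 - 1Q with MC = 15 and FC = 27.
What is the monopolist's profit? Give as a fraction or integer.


MR = MC: 51 - 2Q = 15
Q* = 18
P* = 51 - 1*18 = 33
Profit = (P* - MC)*Q* - FC
= (33 - 15)*18 - 27
= 18*18 - 27
= 324 - 27 = 297

297


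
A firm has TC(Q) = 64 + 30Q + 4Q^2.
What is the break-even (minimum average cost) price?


AC(Q) = 64/Q + 30 + 4Q
To minimize: dAC/dQ = -64/Q^2 + 4 = 0
Q^2 = 64/4 = 16
Q* = 4
Min AC = 64/4 + 30 + 4*4
Min AC = 16 + 30 + 16 = 62

62


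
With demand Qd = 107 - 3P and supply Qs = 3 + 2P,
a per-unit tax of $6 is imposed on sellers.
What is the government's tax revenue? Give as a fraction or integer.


With tax on sellers, new supply: Qs' = 3 + 2(P - 6)
= 2P - 9
New equilibrium quantity:
Q_new = 187/5
Tax revenue = tax * Q_new = 6 * 187/5 = 1122/5

1122/5


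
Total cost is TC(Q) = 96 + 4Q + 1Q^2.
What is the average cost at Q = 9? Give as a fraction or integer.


TC(9) = 96 + 4*9 + 1*9^2
TC(9) = 96 + 36 + 81 = 213
AC = TC/Q = 213/9 = 71/3

71/3


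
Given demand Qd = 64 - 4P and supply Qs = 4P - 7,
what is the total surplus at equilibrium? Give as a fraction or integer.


Find equilibrium: 64 - 4P = 4P - 7
64 + 7 = 8P
P* = 71/8 = 71/8
Q* = 4*71/8 - 7 = 57/2
Inverse demand: P = 16 - Q/4, so P_max = 16
Inverse supply: P = 7/4 + Q/4, so P_min = 7/4
CS = (1/2) * 57/2 * (16 - 71/8) = 3249/32
PS = (1/2) * 57/2 * (71/8 - 7/4) = 3249/32
TS = CS + PS = 3249/32 + 3249/32 = 3249/16

3249/16


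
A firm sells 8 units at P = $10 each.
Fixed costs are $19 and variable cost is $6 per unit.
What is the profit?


Total Revenue = P * Q = 10 * 8 = $80
Total Cost = FC + VC*Q = 19 + 6*8 = $67
Profit = TR - TC = 80 - 67 = $13

$13


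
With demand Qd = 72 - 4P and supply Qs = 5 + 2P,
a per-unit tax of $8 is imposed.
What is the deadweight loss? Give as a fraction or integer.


Pre-tax equilibrium quantity: Q* = 82/3
Post-tax equilibrium quantity: Q_tax = 50/3
Reduction in quantity: Q* - Q_tax = 32/3
DWL = (1/2) * tax * (Q* - Q_tax)
DWL = (1/2) * 8 * 32/3 = 128/3

128/3


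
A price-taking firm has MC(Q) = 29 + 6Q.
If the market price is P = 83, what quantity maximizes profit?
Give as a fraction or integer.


In perfect competition, profit is maximized where P = MC.
83 = 29 + 6Q
54 = 6Q
Q* = 54/6 = 9

9


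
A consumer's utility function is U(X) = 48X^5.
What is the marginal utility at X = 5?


MU = dU/dX = 48*5*X^(5-1)
MU = 240*X^4
At X = 5:
MU = 240 * 5^4
MU = 240 * 625 = 150000

150000


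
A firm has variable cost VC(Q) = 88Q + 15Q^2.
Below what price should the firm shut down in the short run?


AVC(Q) = VC(Q)/Q = 88 + 15Q
AVC is increasing in Q, so minimum AVC is at Q -> 0+.
Min AVC = 88
The firm should shut down if P < 88.

88


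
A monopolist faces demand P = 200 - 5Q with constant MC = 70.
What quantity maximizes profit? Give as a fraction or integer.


TR = P*Q = (200 - 5Q)Q = 200Q - 5Q^2
MR = dTR/dQ = 200 - 10Q
Set MR = MC:
200 - 10Q = 70
130 = 10Q
Q* = 130/10 = 13

13


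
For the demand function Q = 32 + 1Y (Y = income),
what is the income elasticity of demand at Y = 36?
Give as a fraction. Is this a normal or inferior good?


dQ/dY = 1
At Y = 36: Q = 32 + 1*36 = 68
Ey = (dQ/dY)(Y/Q) = 1 * 36 / 68 = 9/17
Since Ey > 0, this is a normal good.

9/17 (normal good)


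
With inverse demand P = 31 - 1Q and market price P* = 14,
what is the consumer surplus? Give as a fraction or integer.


Maximum willingness to pay (at Q=0): P_max = 31
Quantity demanded at P* = 14:
Q* = (31 - 14)/1 = 17
CS = (1/2) * Q* * (P_max - P*)
CS = (1/2) * 17 * (31 - 14)
CS = (1/2) * 17 * 17 = 289/2

289/2


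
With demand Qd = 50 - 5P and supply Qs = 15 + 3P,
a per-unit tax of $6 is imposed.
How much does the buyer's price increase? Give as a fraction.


With a per-unit tax, the buyer's price increase depends on relative slopes.
Supply slope: d = 3, Demand slope: b = 5
Buyer's price increase = d * tax / (b + d)
= 3 * 6 / (5 + 3)
= 18 / 8 = 9/4

9/4


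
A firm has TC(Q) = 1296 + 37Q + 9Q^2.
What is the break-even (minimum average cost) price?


AC(Q) = 1296/Q + 37 + 9Q
To minimize: dAC/dQ = -1296/Q^2 + 9 = 0
Q^2 = 1296/9 = 144
Q* = 12
Min AC = 1296/12 + 37 + 9*12
Min AC = 108 + 37 + 108 = 253

253


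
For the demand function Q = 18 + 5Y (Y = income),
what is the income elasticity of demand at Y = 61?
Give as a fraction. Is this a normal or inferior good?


dQ/dY = 5
At Y = 61: Q = 18 + 5*61 = 323
Ey = (dQ/dY)(Y/Q) = 5 * 61 / 323 = 305/323
Since Ey > 0, this is a normal good.

305/323 (normal good)


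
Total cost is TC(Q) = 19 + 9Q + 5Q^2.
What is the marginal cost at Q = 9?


MC = dTC/dQ = 9 + 2*5*Q
At Q = 9:
MC = 9 + 10*9
MC = 9 + 90 = 99

99


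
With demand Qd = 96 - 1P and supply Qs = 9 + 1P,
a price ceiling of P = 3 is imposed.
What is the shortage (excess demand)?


At P = 3:
Qd = 96 - 1*3 = 93
Qs = 9 + 1*3 = 12
Shortage = Qd - Qs = 93 - 12 = 81

81


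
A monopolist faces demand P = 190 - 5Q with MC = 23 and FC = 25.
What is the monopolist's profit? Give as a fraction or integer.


MR = MC: 190 - 10Q = 23
Q* = 167/10
P* = 190 - 5*167/10 = 213/2
Profit = (P* - MC)*Q* - FC
= (213/2 - 23)*167/10 - 25
= 167/2*167/10 - 25
= 27889/20 - 25 = 27389/20

27389/20


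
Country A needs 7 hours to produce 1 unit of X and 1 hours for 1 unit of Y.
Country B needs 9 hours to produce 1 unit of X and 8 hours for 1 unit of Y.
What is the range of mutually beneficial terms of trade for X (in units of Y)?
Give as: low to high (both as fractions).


Opportunity cost of X for Country A = hours_X / hours_Y = 7/1 = 7 units of Y
Opportunity cost of X for Country B = hours_X / hours_Y = 9/8 = 9/8 units of Y
Terms of trade must be between the two opportunity costs.
Range: 9/8 to 7

9/8 to 7


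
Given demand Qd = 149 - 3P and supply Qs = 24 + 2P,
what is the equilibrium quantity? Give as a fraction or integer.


First find equilibrium price:
149 - 3P = 24 + 2P
P* = 125/5 = 25
Then substitute into demand:
Q* = 149 - 3 * 25 = 74

74


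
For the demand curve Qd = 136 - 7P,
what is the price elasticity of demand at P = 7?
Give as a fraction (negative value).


dQ/dP = -7
At P = 7: Q = 136 - 7*7 = 87
E = (dQ/dP)(P/Q) = (-7)(7/87) = -49/87

-49/87


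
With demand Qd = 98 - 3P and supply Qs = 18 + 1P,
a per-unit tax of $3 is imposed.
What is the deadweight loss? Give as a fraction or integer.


Pre-tax equilibrium quantity: Q* = 38
Post-tax equilibrium quantity: Q_tax = 143/4
Reduction in quantity: Q* - Q_tax = 9/4
DWL = (1/2) * tax * (Q* - Q_tax)
DWL = (1/2) * 3 * 9/4 = 27/8

27/8


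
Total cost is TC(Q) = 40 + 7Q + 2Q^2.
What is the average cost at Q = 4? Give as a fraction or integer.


TC(4) = 40 + 7*4 + 2*4^2
TC(4) = 40 + 28 + 32 = 100
AC = TC/Q = 100/4 = 25

25


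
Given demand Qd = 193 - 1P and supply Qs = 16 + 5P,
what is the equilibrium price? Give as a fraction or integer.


At equilibrium, Qd = Qs.
193 - 1P = 16 + 5P
193 - 16 = 1P + 5P
177 = 6P
P* = 177/6 = 59/2

59/2


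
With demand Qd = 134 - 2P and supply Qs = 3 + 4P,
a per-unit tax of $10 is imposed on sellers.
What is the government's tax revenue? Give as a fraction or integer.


With tax on sellers, new supply: Qs' = 3 + 4(P - 10)
= 4P - 37
New equilibrium quantity:
Q_new = 77
Tax revenue = tax * Q_new = 10 * 77 = 770

770


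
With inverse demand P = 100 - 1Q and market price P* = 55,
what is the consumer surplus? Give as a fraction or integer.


Maximum willingness to pay (at Q=0): P_max = 100
Quantity demanded at P* = 55:
Q* = (100 - 55)/1 = 45
CS = (1/2) * Q* * (P_max - P*)
CS = (1/2) * 45 * (100 - 55)
CS = (1/2) * 45 * 45 = 2025/2

2025/2


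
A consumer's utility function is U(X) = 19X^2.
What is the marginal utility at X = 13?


MU = dU/dX = 19*2*X^(2-1)
MU = 38*X^1
At X = 13:
MU = 38 * 13^1
MU = 38 * 13 = 494

494


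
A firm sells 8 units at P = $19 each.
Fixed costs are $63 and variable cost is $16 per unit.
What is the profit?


Total Revenue = P * Q = 19 * 8 = $152
Total Cost = FC + VC*Q = 63 + 16*8 = $191
Profit = TR - TC = 152 - 191 = $-39

$-39


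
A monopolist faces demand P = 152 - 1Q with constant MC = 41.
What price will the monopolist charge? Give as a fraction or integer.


MR = 152 - 2Q
Set MR = MC: 152 - 2Q = 41
Q* = 111/2
Substitute into demand:
P* = 152 - 1*111/2 = 193/2

193/2


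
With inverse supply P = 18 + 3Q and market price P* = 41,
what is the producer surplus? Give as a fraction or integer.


Minimum supply price (at Q=0): P_min = 18
Quantity supplied at P* = 41:
Q* = (41 - 18)/3 = 23/3
PS = (1/2) * Q* * (P* - P_min)
PS = (1/2) * 23/3 * (41 - 18)
PS = (1/2) * 23/3 * 23 = 529/6

529/6


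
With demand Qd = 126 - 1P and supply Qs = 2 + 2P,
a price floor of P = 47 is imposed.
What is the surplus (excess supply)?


At P = 47:
Qd = 126 - 1*47 = 79
Qs = 2 + 2*47 = 96
Surplus = Qs - Qd = 96 - 79 = 17

17


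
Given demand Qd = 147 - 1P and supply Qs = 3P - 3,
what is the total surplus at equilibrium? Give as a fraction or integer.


Find equilibrium: 147 - 1P = 3P - 3
147 + 3 = 4P
P* = 150/4 = 75/2
Q* = 3*75/2 - 3 = 219/2
Inverse demand: P = 147 - Q/1, so P_max = 147
Inverse supply: P = 1 + Q/3, so P_min = 1
CS = (1/2) * 219/2 * (147 - 75/2) = 47961/8
PS = (1/2) * 219/2 * (75/2 - 1) = 15987/8
TS = CS + PS = 47961/8 + 15987/8 = 15987/2

15987/2


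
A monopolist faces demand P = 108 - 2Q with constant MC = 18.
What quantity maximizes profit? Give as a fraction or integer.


TR = P*Q = (108 - 2Q)Q = 108Q - 2Q^2
MR = dTR/dQ = 108 - 4Q
Set MR = MC:
108 - 4Q = 18
90 = 4Q
Q* = 90/4 = 45/2

45/2


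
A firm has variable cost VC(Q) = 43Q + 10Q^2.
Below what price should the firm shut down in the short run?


AVC(Q) = VC(Q)/Q = 43 + 10Q
AVC is increasing in Q, so minimum AVC is at Q -> 0+.
Min AVC = 43
The firm should shut down if P < 43.

43


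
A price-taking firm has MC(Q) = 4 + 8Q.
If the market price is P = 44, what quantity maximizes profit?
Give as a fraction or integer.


In perfect competition, profit is maximized where P = MC.
44 = 4 + 8Q
40 = 8Q
Q* = 40/8 = 5

5


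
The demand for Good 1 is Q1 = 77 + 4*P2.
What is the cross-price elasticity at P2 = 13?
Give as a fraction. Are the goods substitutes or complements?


dQ1/dP2 = 4
At P2 = 13: Q1 = 77 + 4*13 = 129
Exy = (dQ1/dP2)(P2/Q1) = 4 * 13 / 129 = 52/129
Since Exy > 0, the goods are substitutes.

52/129 (substitutes)


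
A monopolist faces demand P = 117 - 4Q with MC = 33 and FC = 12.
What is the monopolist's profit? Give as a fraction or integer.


MR = MC: 117 - 8Q = 33
Q* = 21/2
P* = 117 - 4*21/2 = 75
Profit = (P* - MC)*Q* - FC
= (75 - 33)*21/2 - 12
= 42*21/2 - 12
= 441 - 12 = 429

429


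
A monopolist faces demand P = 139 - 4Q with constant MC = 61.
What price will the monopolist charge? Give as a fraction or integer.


MR = 139 - 8Q
Set MR = MC: 139 - 8Q = 61
Q* = 39/4
Substitute into demand:
P* = 139 - 4*39/4 = 100

100


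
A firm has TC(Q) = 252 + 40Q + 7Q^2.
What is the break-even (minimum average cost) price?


AC(Q) = 252/Q + 40 + 7Q
To minimize: dAC/dQ = -252/Q^2 + 7 = 0
Q^2 = 252/7 = 36
Q* = 6
Min AC = 252/6 + 40 + 7*6
Min AC = 42 + 40 + 42 = 124

124


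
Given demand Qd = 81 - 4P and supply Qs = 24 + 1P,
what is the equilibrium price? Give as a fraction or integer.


At equilibrium, Qd = Qs.
81 - 4P = 24 + 1P
81 - 24 = 4P + 1P
57 = 5P
P* = 57/5 = 57/5

57/5


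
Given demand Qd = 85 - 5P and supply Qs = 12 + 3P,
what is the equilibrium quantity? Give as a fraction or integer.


First find equilibrium price:
85 - 5P = 12 + 3P
P* = 73/8 = 73/8
Then substitute into demand:
Q* = 85 - 5 * 73/8 = 315/8

315/8


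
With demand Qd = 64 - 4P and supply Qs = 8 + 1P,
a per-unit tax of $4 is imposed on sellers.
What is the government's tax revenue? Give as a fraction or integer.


With tax on sellers, new supply: Qs' = 8 + 1(P - 4)
= 4 + 1P
New equilibrium quantity:
Q_new = 16
Tax revenue = tax * Q_new = 4 * 16 = 64

64


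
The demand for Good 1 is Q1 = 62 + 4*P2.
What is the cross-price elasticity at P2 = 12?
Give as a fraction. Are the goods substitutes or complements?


dQ1/dP2 = 4
At P2 = 12: Q1 = 62 + 4*12 = 110
Exy = (dQ1/dP2)(P2/Q1) = 4 * 12 / 110 = 24/55
Since Exy > 0, the goods are substitutes.

24/55 (substitutes)


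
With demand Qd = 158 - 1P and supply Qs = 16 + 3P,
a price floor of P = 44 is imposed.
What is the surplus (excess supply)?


At P = 44:
Qd = 158 - 1*44 = 114
Qs = 16 + 3*44 = 148
Surplus = Qs - Qd = 148 - 114 = 34

34


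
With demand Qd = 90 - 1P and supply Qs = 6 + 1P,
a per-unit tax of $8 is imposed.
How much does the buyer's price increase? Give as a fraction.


With a per-unit tax, the buyer's price increase depends on relative slopes.
Supply slope: d = 1, Demand slope: b = 1
Buyer's price increase = d * tax / (b + d)
= 1 * 8 / (1 + 1)
= 8 / 2 = 4

4


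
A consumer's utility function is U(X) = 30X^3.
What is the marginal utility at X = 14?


MU = dU/dX = 30*3*X^(3-1)
MU = 90*X^2
At X = 14:
MU = 90 * 14^2
MU = 90 * 196 = 17640

17640


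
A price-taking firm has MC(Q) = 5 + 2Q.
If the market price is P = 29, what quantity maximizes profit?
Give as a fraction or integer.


In perfect competition, profit is maximized where P = MC.
29 = 5 + 2Q
24 = 2Q
Q* = 24/2 = 12

12


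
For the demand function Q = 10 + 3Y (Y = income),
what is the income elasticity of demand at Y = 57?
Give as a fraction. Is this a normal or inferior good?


dQ/dY = 3
At Y = 57: Q = 10 + 3*57 = 181
Ey = (dQ/dY)(Y/Q) = 3 * 57 / 181 = 171/181
Since Ey > 0, this is a normal good.

171/181 (normal good)


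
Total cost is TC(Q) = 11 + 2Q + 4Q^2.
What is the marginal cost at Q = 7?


MC = dTC/dQ = 2 + 2*4*Q
At Q = 7:
MC = 2 + 8*7
MC = 2 + 56 = 58

58


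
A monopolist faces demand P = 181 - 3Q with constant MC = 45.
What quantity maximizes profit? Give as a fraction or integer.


TR = P*Q = (181 - 3Q)Q = 181Q - 3Q^2
MR = dTR/dQ = 181 - 6Q
Set MR = MC:
181 - 6Q = 45
136 = 6Q
Q* = 136/6 = 68/3

68/3


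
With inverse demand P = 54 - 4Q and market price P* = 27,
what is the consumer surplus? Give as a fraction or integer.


Maximum willingness to pay (at Q=0): P_max = 54
Quantity demanded at P* = 27:
Q* = (54 - 27)/4 = 27/4
CS = (1/2) * Q* * (P_max - P*)
CS = (1/2) * 27/4 * (54 - 27)
CS = (1/2) * 27/4 * 27 = 729/8

729/8


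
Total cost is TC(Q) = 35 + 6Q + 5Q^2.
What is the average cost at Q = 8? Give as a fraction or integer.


TC(8) = 35 + 6*8 + 5*8^2
TC(8) = 35 + 48 + 320 = 403
AC = TC/Q = 403/8 = 403/8

403/8


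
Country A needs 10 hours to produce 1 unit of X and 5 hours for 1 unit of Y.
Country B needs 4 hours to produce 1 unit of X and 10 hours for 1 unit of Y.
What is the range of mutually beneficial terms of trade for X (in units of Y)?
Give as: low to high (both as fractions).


Opportunity cost of X for Country A = hours_X / hours_Y = 10/5 = 2 units of Y
Opportunity cost of X for Country B = hours_X / hours_Y = 4/10 = 2/5 units of Y
Terms of trade must be between the two opportunity costs.
Range: 2/5 to 2

2/5 to 2


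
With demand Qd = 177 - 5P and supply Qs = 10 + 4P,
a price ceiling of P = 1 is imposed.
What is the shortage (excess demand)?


At P = 1:
Qd = 177 - 5*1 = 172
Qs = 10 + 4*1 = 14
Shortage = Qd - Qs = 172 - 14 = 158

158


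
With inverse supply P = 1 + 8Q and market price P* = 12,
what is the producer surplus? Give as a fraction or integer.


Minimum supply price (at Q=0): P_min = 1
Quantity supplied at P* = 12:
Q* = (12 - 1)/8 = 11/8
PS = (1/2) * Q* * (P* - P_min)
PS = (1/2) * 11/8 * (12 - 1)
PS = (1/2) * 11/8 * 11 = 121/16

121/16


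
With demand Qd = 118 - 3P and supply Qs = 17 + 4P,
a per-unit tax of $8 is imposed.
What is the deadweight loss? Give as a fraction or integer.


Pre-tax equilibrium quantity: Q* = 523/7
Post-tax equilibrium quantity: Q_tax = 61
Reduction in quantity: Q* - Q_tax = 96/7
DWL = (1/2) * tax * (Q* - Q_tax)
DWL = (1/2) * 8 * 96/7 = 384/7

384/7


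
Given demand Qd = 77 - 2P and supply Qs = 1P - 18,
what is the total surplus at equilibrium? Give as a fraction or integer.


Find equilibrium: 77 - 2P = 1P - 18
77 + 18 = 3P
P* = 95/3 = 95/3
Q* = 1*95/3 - 18 = 41/3
Inverse demand: P = 77/2 - Q/2, so P_max = 77/2
Inverse supply: P = 18 + Q/1, so P_min = 18
CS = (1/2) * 41/3 * (77/2 - 95/3) = 1681/36
PS = (1/2) * 41/3 * (95/3 - 18) = 1681/18
TS = CS + PS = 1681/36 + 1681/18 = 1681/12

1681/12


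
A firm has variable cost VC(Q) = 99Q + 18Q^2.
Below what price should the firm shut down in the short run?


AVC(Q) = VC(Q)/Q = 99 + 18Q
AVC is increasing in Q, so minimum AVC is at Q -> 0+.
Min AVC = 99
The firm should shut down if P < 99.

99


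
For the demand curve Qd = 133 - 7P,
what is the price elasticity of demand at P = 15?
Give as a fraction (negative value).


dQ/dP = -7
At P = 15: Q = 133 - 7*15 = 28
E = (dQ/dP)(P/Q) = (-7)(15/28) = -15/4

-15/4


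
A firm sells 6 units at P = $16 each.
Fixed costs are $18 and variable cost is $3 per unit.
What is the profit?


Total Revenue = P * Q = 16 * 6 = $96
Total Cost = FC + VC*Q = 18 + 3*6 = $36
Profit = TR - TC = 96 - 36 = $60

$60


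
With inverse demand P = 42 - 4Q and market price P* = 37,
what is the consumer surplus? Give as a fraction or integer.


Maximum willingness to pay (at Q=0): P_max = 42
Quantity demanded at P* = 37:
Q* = (42 - 37)/4 = 5/4
CS = (1/2) * Q* * (P_max - P*)
CS = (1/2) * 5/4 * (42 - 37)
CS = (1/2) * 5/4 * 5 = 25/8

25/8


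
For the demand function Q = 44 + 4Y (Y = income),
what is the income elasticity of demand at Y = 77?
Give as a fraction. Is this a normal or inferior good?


dQ/dY = 4
At Y = 77: Q = 44 + 4*77 = 352
Ey = (dQ/dY)(Y/Q) = 4 * 77 / 352 = 7/8
Since Ey > 0, this is a normal good.

7/8 (normal good)


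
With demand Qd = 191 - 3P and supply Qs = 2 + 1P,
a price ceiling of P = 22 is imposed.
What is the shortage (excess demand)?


At P = 22:
Qd = 191 - 3*22 = 125
Qs = 2 + 1*22 = 24
Shortage = Qd - Qs = 125 - 24 = 101

101


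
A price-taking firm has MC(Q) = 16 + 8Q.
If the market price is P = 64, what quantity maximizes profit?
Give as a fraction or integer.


In perfect competition, profit is maximized where P = MC.
64 = 16 + 8Q
48 = 8Q
Q* = 48/8 = 6

6


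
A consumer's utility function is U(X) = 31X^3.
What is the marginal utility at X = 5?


MU = dU/dX = 31*3*X^(3-1)
MU = 93*X^2
At X = 5:
MU = 93 * 5^2
MU = 93 * 25 = 2325

2325


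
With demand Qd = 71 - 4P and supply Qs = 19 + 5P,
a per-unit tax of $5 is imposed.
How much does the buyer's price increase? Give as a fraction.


With a per-unit tax, the buyer's price increase depends on relative slopes.
Supply slope: d = 5, Demand slope: b = 4
Buyer's price increase = d * tax / (b + d)
= 5 * 5 / (4 + 5)
= 25 / 9 = 25/9

25/9


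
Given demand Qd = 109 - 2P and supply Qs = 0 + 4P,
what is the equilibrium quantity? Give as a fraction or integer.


First find equilibrium price:
109 - 2P = 0 + 4P
P* = 109/6 = 109/6
Then substitute into demand:
Q* = 109 - 2 * 109/6 = 218/3

218/3


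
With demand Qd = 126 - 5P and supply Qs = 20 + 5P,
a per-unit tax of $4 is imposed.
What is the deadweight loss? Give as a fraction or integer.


Pre-tax equilibrium quantity: Q* = 73
Post-tax equilibrium quantity: Q_tax = 63
Reduction in quantity: Q* - Q_tax = 10
DWL = (1/2) * tax * (Q* - Q_tax)
DWL = (1/2) * 4 * 10 = 20

20


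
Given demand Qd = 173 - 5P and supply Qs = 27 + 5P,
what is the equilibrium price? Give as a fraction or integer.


At equilibrium, Qd = Qs.
173 - 5P = 27 + 5P
173 - 27 = 5P + 5P
146 = 10P
P* = 146/10 = 73/5

73/5


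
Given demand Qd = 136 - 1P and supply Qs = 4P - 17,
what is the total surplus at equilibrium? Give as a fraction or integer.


Find equilibrium: 136 - 1P = 4P - 17
136 + 17 = 5P
P* = 153/5 = 153/5
Q* = 4*153/5 - 17 = 527/5
Inverse demand: P = 136 - Q/1, so P_max = 136
Inverse supply: P = 17/4 + Q/4, so P_min = 17/4
CS = (1/2) * 527/5 * (136 - 153/5) = 277729/50
PS = (1/2) * 527/5 * (153/5 - 17/4) = 277729/200
TS = CS + PS = 277729/50 + 277729/200 = 277729/40

277729/40


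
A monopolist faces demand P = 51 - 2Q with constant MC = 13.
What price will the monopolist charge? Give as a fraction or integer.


MR = 51 - 4Q
Set MR = MC: 51 - 4Q = 13
Q* = 19/2
Substitute into demand:
P* = 51 - 2*19/2 = 32

32


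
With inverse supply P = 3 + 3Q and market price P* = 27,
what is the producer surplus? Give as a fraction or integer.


Minimum supply price (at Q=0): P_min = 3
Quantity supplied at P* = 27:
Q* = (27 - 3)/3 = 8
PS = (1/2) * Q* * (P* - P_min)
PS = (1/2) * 8 * (27 - 3)
PS = (1/2) * 8 * 24 = 96

96
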